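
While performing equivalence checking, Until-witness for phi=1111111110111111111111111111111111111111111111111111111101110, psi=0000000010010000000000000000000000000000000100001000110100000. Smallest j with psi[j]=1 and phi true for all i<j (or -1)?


(phi U psi) at 0: need smallest j with psi[j]=1 and phi[i]=1 for all i in [0,j).
Scan from step 0:
  step 0: phi=1, psi=0 -> continue
  step 1: phi=1, psi=0 -> continue
  step 2: phi=1, psi=0 -> continue
  step 3: phi=1, psi=0 -> continue
  step 8: psi=1 and phi held for [0,8) -> witness found
Witness step = 8

8


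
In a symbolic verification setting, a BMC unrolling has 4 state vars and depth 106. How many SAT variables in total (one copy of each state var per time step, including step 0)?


BMC unrolls to depth k, creating one copy of each state var for steps 0..k.
Step count = 106 + 1 = 107 (steps 0 through 106)
Vars per step = 4
Total = 4 * 107 = 428

428


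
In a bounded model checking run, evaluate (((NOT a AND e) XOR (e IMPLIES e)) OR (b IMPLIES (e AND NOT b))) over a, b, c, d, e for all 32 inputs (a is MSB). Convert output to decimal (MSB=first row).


Formula: (((NOT a AND e) XOR (e IMPLIES e)) OR (b IMPLIES (e AND NOT b))) over a, b, c, d, e (32 rows)
Evaluate each row (bits = a,b,c,d,e, MSB first):
  row 0 [00000]: (((NOT 0 AND 0) XOR (0 IMPLIES 0)) OR (0 IMPLIES (0 AND NOT 0))) -> 1
  row 1 [00001]: (((NOT 0 AND 1) XOR (1 IMPLIES 1)) OR (0 IMPLIES (1 AND NOT 0))) -> 1
  row 2 [00010]: (((NOT 0 AND 0) XOR (0 IMPLIES 0)) OR (0 IMPLIES (0 AND NOT 0))) -> 1
  row 3 [00011]: (((NOT 0 AND 1) XOR (1 IMPLIES 1)) OR (0 IMPLIES (1 AND NOT 0))) -> 1
  row 4 [00100]: (((NOT 0 AND 0) XOR (0 IMPLIES 0)) OR (0 IMPLIES (0 AND NOT 0))) -> 1
  row 5 [00101]: (((NOT 0 AND 1) XOR (1 IMPLIES 1)) OR (0 IMPLIES (1 AND NOT 0))) -> 1
  row 6 [00110]: (((NOT 0 AND 0) XOR (0 IMPLIES 0)) OR (0 IMPLIES (0 AND NOT 0))) -> 1
  row 7 [00111]: (((NOT 0 AND 1) XOR (1 IMPLIES 1)) OR (0 IMPLIES (1 AND NOT 0))) -> 1
  row 8 [01000]: (((NOT 0 AND 0) XOR (0 IMPLIES 0)) OR (1 IMPLIES (0 AND NOT 1))) -> 1
  row 9 [01001]: (((NOT 0 AND 1) XOR (1 IMPLIES 1)) OR (1 IMPLIES (1 AND NOT 1))) -> 0
  row 10 [01010]: (((NOT 0 AND 0) XOR (0 IMPLIES 0)) OR (1 IMPLIES (0 AND NOT 1))) -> 1
  row 11 [01011]: (((NOT 0 AND 1) XOR (1 IMPLIES 1)) OR (1 IMPLIES (1 AND NOT 1))) -> 0
  row 12 [01100]: (((NOT 0 AND 0) XOR (0 IMPLIES 0)) OR (1 IMPLIES (0 AND NOT 1))) -> 1
  row 13 [01101]: (((NOT 0 AND 1) XOR (1 IMPLIES 1)) OR (1 IMPLIES (1 AND NOT 1))) -> 0
  row 14 [01110]: (((NOT 0 AND 0) XOR (0 IMPLIES 0)) OR (1 IMPLIES (0 AND NOT 1))) -> 1
  row 15 [01111]: (((NOT 0 AND 1) XOR (1 IMPLIES 1)) OR (1 IMPLIES (1 AND NOT 1))) -> 0
  row 16 [10000]: (((NOT 1 AND 0) XOR (0 IMPLIES 0)) OR (0 IMPLIES (0 AND NOT 0))) -> 1
  row 17 [10001]: (((NOT 1 AND 1) XOR (1 IMPLIES 1)) OR (0 IMPLIES (1 AND NOT 0))) -> 1
  row 18 [10010]: (((NOT 1 AND 0) XOR (0 IMPLIES 0)) OR (0 IMPLIES (0 AND NOT 0))) -> 1
  row 19 [10011]: (((NOT 1 AND 1) XOR (1 IMPLIES 1)) OR (0 IMPLIES (1 AND NOT 0))) -> 1
  row 20 [10100]: (((NOT 1 AND 0) XOR (0 IMPLIES 0)) OR (0 IMPLIES (0 AND NOT 0))) -> 1
  row 21 [10101]: (((NOT 1 AND 1) XOR (1 IMPLIES 1)) OR (0 IMPLIES (1 AND NOT 0))) -> 1
  row 22 [10110]: (((NOT 1 AND 0) XOR (0 IMPLIES 0)) OR (0 IMPLIES (0 AND NOT 0))) -> 1
  row 23 [10111]: (((NOT 1 AND 1) XOR (1 IMPLIES 1)) OR (0 IMPLIES (1 AND NOT 0))) -> 1
  row 24 [11000]: (((NOT 1 AND 0) XOR (0 IMPLIES 0)) OR (1 IMPLIES (0 AND NOT 1))) -> 1
  row 25 [11001]: (((NOT 1 AND 1) XOR (1 IMPLIES 1)) OR (1 IMPLIES (1 AND NOT 1))) -> 1
  row 26 [11010]: (((NOT 1 AND 0) XOR (0 IMPLIES 0)) OR (1 IMPLIES (0 AND NOT 1))) -> 1
  row 27 [11011]: (((NOT 1 AND 1) XOR (1 IMPLIES 1)) OR (1 IMPLIES (1 AND NOT 1))) -> 1
  row 28 [11100]: (((NOT 1 AND 0) XOR (0 IMPLIES 0)) OR (1 IMPLIES (0 AND NOT 1))) -> 1
  row 29 [11101]: (((NOT 1 AND 1) XOR (1 IMPLIES 1)) OR (1 IMPLIES (1 AND NOT 1))) -> 1
  row 30 [11110]: (((NOT 1 AND 0) XOR (0 IMPLIES 0)) OR (1 IMPLIES (0 AND NOT 1))) -> 1
  row 31 [11111]: (((NOT 1 AND 1) XOR (1 IMPLIES 1)) OR (1 IMPLIES (1 AND NOT 1))) -> 1
Full result column, 4 rows per line (a,b,c fixed per line; d,e runs 00..11 left to right):
  rows 0-3 [a,b,c=000]: 1111  = hex F
  rows 4-7 [a,b,c=001]: 1111  = hex F
  rows 8-11 [a,b,c=010]: 1010  = hex A
  rows 12-15 [a,b,c=011]: 1010  = hex A
  rows 16-19 [a,b,c=100]: 1111  = hex F
  rows 20-23 [a,b,c=101]: 1111  = hex F
  rows 24-27 [a,b,c=110]: 1111  = hex F
  rows 28-31 [a,b,c=111]: 1111  = hex F
Output column (row 0 .. row 31) = 11111111101010101111111111111111
Output column grouped in 4s = 1111 1111 1010 1010 1111 1111 1111 1111 = 0xFFAAFFFF
Convert to decimal digit by digit (value = value*16 + digit):
  F -> 15
  15*16 + 15 (F) = 255
  255*16 + 10 (A) = 4090
  4090*16 + 10 (A) = 65450
  65450*16 + 15 (F) = 1047215
  1047215*16 + 15 (F) = 16755455
  16755455*16 + 15 (F) = 268087295
  268087295*16 + 15 (F) = 4289396735
Decimal = 4289396735

4289396735


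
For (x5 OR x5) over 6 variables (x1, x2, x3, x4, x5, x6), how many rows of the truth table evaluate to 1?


Formula: (x5 OR x5) over 6 vars (64 rows)
Evaluate each row (x1, x2, x3, x4, x5, x6 as bits, MSB first):
  row 0 [000000]: (0 OR 0) -> 0
  row 1 [000001]: (0 OR 0) -> 0
  row 2 [000010]: (1 OR 1) -> 1
  row 3 [000011]: (1 OR 1) -> 1
  row 4 [000100]: (0 OR 0) -> 0
  (every remaining row is evaluated the same way; all 64 results are listed next)
Full result column, 8 rows per line (x1,x2,x3 fixed per line; x4,x5,x6 runs 000..111 left to right):
  rows 0-7 [x1,x2,x3=000]: 00110011  (ones: 4)
  rows 8-15 [x1,x2,x3=001]: 00110011  (ones: 4)
  rows 16-23 [x1,x2,x3=010]: 00110011  (ones: 4)
  rows 24-31 [x1,x2,x3=011]: 00110011  (ones: 4)
  rows 32-39 [x1,x2,x3=100]: 00110011  (ones: 4)
  rows 40-47 [x1,x2,x3=101]: 00110011  (ones: 4)
  rows 48-55 [x1,x2,x3=110]: 00110011  (ones: 4)
  rows 56-63 [x1,x2,x3=111]: 00110011  (ones: 4)
Count of 1-rows = 4+4+4+4+4+4+4+4 = 32

32


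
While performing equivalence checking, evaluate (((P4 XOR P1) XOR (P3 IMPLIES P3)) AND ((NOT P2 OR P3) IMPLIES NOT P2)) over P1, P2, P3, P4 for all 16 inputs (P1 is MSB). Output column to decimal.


Formula: (((P4 XOR P1) XOR (P3 IMPLIES P3)) AND ((NOT P2 OR P3) IMPLIES NOT P2)) over P1, P2, P3, P4 (16 rows)
Evaluate each row (bits = P1,P2,P3,P4, MSB first):
  row 0 [0000]: (((0 XOR 0) XOR (0 IMPLIES 0)) AND ((NOT 0 OR 0) IMPLIES NOT 0)) -> 1
  row 1 [0001]: (((1 XOR 0) XOR (0 IMPLIES 0)) AND ((NOT 0 OR 0) IMPLIES NOT 0)) -> 0
  row 2 [0010]: (((0 XOR 0) XOR (1 IMPLIES 1)) AND ((NOT 0 OR 1) IMPLIES NOT 0)) -> 1
  row 3 [0011]: (((1 XOR 0) XOR (1 IMPLIES 1)) AND ((NOT 0 OR 1) IMPLIES NOT 0)) -> 0
  row 4 [0100]: (((0 XOR 0) XOR (0 IMPLIES 0)) AND ((NOT 1 OR 0) IMPLIES NOT 1)) -> 1
  row 5 [0101]: (((1 XOR 0) XOR (0 IMPLIES 0)) AND ((NOT 1 OR 0) IMPLIES NOT 1)) -> 0
  row 6 [0110]: (((0 XOR 0) XOR (1 IMPLIES 1)) AND ((NOT 1 OR 1) IMPLIES NOT 1)) -> 0
  row 7 [0111]: (((1 XOR 0) XOR (1 IMPLIES 1)) AND ((NOT 1 OR 1) IMPLIES NOT 1)) -> 0
  row 8 [1000]: (((0 XOR 1) XOR (0 IMPLIES 0)) AND ((NOT 0 OR 0) IMPLIES NOT 0)) -> 0
  row 9 [1001]: (((1 XOR 1) XOR (0 IMPLIES 0)) AND ((NOT 0 OR 0) IMPLIES NOT 0)) -> 1
  row 10 [1010]: (((0 XOR 1) XOR (1 IMPLIES 1)) AND ((NOT 0 OR 1) IMPLIES NOT 0)) -> 0
  row 11 [1011]: (((1 XOR 1) XOR (1 IMPLIES 1)) AND ((NOT 0 OR 1) IMPLIES NOT 0)) -> 1
  row 12 [1100]: (((0 XOR 1) XOR (0 IMPLIES 0)) AND ((NOT 1 OR 0) IMPLIES NOT 1)) -> 0
  row 13 [1101]: (((1 XOR 1) XOR (0 IMPLIES 0)) AND ((NOT 1 OR 0) IMPLIES NOT 1)) -> 1
  row 14 [1110]: (((0 XOR 1) XOR (1 IMPLIES 1)) AND ((NOT 1 OR 1) IMPLIES NOT 1)) -> 0
  row 15 [1111]: (((1 XOR 1) XOR (1 IMPLIES 1)) AND ((NOT 1 OR 1) IMPLIES NOT 1)) -> 0
Full result column, 4 rows per line (P1,P2 fixed per line; P3,P4 runs 00..11 left to right):
  rows 0-3 [P1,P2=00]: 1010  = hex A
  rows 4-7 [P1,P2=01]: 1000  = hex 8
  rows 8-11 [P1,P2=10]: 0101  = hex 5
  rows 12-15 [P1,P2=11]: 0100  = hex 4
Output column (row 0 .. row 15) = 1010100001010100
Output column grouped in 4s = 1010 1000 0101 0100 = 0xA854
Convert to decimal digit by digit (value = value*16 + digit):
  A -> 10
  10*16 + 8 = 168
  168*16 + 5 = 2693
  2693*16 + 4 = 43092
Decimal = 43092

43092


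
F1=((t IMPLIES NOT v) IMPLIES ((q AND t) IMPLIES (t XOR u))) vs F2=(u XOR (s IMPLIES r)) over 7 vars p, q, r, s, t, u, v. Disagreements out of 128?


F1 = ((t IMPLIES NOT v) IMPLIES ((q AND t) IMPLIES (t XOR u)))
F2 = (u XOR (s IMPLIES r))
Evaluate both on each of 128 rows (bits = p,q,r,s,t,u,v):
  row 0 [0000000]: F1=1 F2=1 -> 0
  row 1 [0000001]: F1=1 F2=1 -> 0
  row 2 [0000010]: F1=1 F2=0 (differ) -> 1
  row 3 [0000011]: F1=1 F2=0 (differ) -> 1
  row 4 [0000100]: F1=1 F2=1 -> 0
  (every remaining row is evaluated the same way; all 128 results are listed next)
Full result column, 8 rows per line (p,q,r,s fixed per line; t,u,v runs 000..111 left to right):
  rows 0-7 [p,q,r,s=0000]: 00110011  (ones: 4)
  rows 8-15 [p,q,r,s=0001]: 11001100  (ones: 4)
  rows 16-23 [p,q,r,s=0010]: 00110011  (ones: 4)
  rows 24-31 [p,q,r,s=0011]: 00110011  (ones: 4)
  rows 32-39 [p,q,r,s=0100]: 00110001  (ones: 3)
  rows 40-47 [p,q,r,s=0101]: 11001110  (ones: 5)
  rows 48-55 [p,q,r,s=0110]: 00110001  (ones: 3)
  rows 56-63 [p,q,r,s=0111]: 00110001  (ones: 3)
  rows 64-71 [p,q,r,s=1000]: 00110011  (ones: 4)
  rows 72-79 [p,q,r,s=1001]: 11001100  (ones: 4)
  rows 80-87 [p,q,r,s=1010]: 00110011  (ones: 4)
  rows 88-95 [p,q,r,s=1011]: 00110011  (ones: 4)
  rows 96-103 [p,q,r,s=1100]: 00110001  (ones: 3)
  rows 104-111 [p,q,r,s=1101]: 11001110  (ones: 5)
  rows 112-119 [p,q,r,s=1110]: 00110001  (ones: 3)
  rows 120-127 [p,q,r,s=1111]: 00110001  (ones: 3)
Disagreements = 4+4+4+4+3+5+3+3+4+4+4+4+3+5+3+3 = 60

60


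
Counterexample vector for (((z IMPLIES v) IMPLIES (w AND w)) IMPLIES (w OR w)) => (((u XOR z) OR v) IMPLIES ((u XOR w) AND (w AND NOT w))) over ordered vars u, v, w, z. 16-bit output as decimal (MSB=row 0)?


F1 = (((z IMPLIES v) IMPLIES (w AND w)) IMPLIES (w OR w))
F2 = (((u XOR z) OR v) IMPLIES ((u XOR w) AND (w AND NOT w)))
Counterexample to F1=>F2 is where F1=1 and F2=0.
Evaluate each row (bits = u,v,w,z, MSB first):
  row 0 [0000]: F1=1 F2=1 -> F1&~F2 -> 0
  row 1 [0001]: F1=0 F2=0 -> F1&~F2 -> 0
  row 2 [0010]: F1=1 F2=1 -> F1&~F2 -> 0
  row 3 [0011]: F1=1 F2=0 -> F1&~F2 -> 1
  row 4 [0100]: F1=1 F2=0 -> F1&~F2 -> 1
  row 5 [0101]: F1=1 F2=0 -> F1&~F2 -> 1
  row 6 [0110]: F1=1 F2=0 -> F1&~F2 -> 1
  row 7 [0111]: F1=1 F2=0 -> F1&~F2 -> 1
  row 8 [1000]: F1=1 F2=0 -> F1&~F2 -> 1
  row 9 [1001]: F1=0 F2=1 -> F1&~F2 -> 0
  row 10 [1010]: F1=1 F2=0 -> F1&~F2 -> 1
  row 11 [1011]: F1=1 F2=1 -> F1&~F2 -> 0
  row 12 [1100]: F1=1 F2=0 -> F1&~F2 -> 1
  row 13 [1101]: F1=1 F2=0 -> F1&~F2 -> 1
  row 14 [1110]: F1=1 F2=0 -> F1&~F2 -> 1
  row 15 [1111]: F1=1 F2=0 -> F1&~F2 -> 1
Full result column, 4 rows per line (u,v fixed per line; w,z runs 00..11 left to right):
  rows 0-3 [u,v=00]: 0001  = hex 1
  rows 4-7 [u,v=01]: 1111  = hex F
  rows 8-11 [u,v=10]: 1010  = hex A
  rows 12-15 [u,v=11]: 1111  = hex F
Counterexample vector (row 0 .. row 15) = 0001111110101111
Output column grouped in 4s = 0001 1111 1010 1111 = 0x1FAF
Convert to decimal digit by digit (value = value*16 + digit):
  1 -> 1
  1*16 + 15 (F) = 31
  31*16 + 10 (A) = 506
  506*16 + 15 (F) = 8111
Decimal = 8111

8111


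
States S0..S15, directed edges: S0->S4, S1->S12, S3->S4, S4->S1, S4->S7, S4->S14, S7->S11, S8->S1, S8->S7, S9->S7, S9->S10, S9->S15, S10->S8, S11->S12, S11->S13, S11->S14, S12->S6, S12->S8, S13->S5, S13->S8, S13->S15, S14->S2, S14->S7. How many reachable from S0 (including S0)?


BFS from S0:
  layer 0: {S0}
  layer 1: {S4}
  layer 2: {S1, S7, S14}
  layer 3: {S2, S11, S12}
  layer 4: {S6, S8, S13}
  layer 5: {S5, S15}
Reachable set: {S0, S1, S2, S4, S5, S6, S7, S8, S11, S12, S13, S14, S15}
Count = 13

13


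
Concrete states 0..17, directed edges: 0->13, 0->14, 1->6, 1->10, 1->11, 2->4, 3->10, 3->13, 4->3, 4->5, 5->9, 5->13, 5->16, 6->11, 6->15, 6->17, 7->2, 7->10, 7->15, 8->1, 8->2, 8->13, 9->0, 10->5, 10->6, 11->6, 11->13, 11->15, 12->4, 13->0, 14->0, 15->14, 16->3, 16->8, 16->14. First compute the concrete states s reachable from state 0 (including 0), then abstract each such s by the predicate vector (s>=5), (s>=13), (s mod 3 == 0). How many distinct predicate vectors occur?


BFS from 0:
Concrete reachable: {0, 13, 14}
Abstract via predicates (s>=5), (s>=13), (s mod 3 == 0):
  (0,0,1) <- {0}
  (1,1,0) <- {13, 14}
Distinct abstract states = 2

2


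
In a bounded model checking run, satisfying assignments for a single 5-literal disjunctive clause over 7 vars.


Step 1: Total=2^7=128
Step 2: Unsat when all 5 false: 2^2=4
Step 3: Sat=128-4=124

124


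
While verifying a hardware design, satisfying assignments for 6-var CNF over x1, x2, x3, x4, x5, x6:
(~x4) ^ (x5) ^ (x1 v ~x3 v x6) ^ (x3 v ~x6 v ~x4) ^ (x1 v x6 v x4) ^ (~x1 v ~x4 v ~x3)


CNF with 6 clauses over 6 vars (64 assignments).
An assignment satisfies CNF iff every clause has >=1 true literal.
Check each row (bits = x1,x2,x3,x4,x5,x6; clause T/F shown):
  row 0 [000000]: clauses=TFTTFT -> 0
  row 1 [000001]: clauses=TFTTTT -> 0
  row 2 [000010]: clauses=TTTTFT -> 0
  row 3 [000011]: clauses=TTTTTT -> 1
  row 4 [000100]: clauses=FFTTTT -> 0
  (every remaining row is evaluated the same way; all 64 results are listed next)
Full result column, 8 rows per line (x1,x2,x3 fixed per line; x4,x5,x6 runs 000..111 left to right):
  rows 0-7 [x1,x2,x3=000]: 00010000  (ones: 1)
  rows 8-15 [x1,x2,x3=001]: 00010000  (ones: 1)
  rows 16-23 [x1,x2,x3=010]: 00010000  (ones: 1)
  rows 24-31 [x1,x2,x3=011]: 00010000  (ones: 1)
  rows 32-39 [x1,x2,x3=100]: 00110000  (ones: 2)
  rows 40-47 [x1,x2,x3=101]: 00110000  (ones: 2)
  rows 48-55 [x1,x2,x3=110]: 00110000  (ones: 2)
  rows 56-63 [x1,x2,x3=111]: 00110000  (ones: 2)
Satisfying assignments = 1+1+1+1+2+2+2+2 = 12

12


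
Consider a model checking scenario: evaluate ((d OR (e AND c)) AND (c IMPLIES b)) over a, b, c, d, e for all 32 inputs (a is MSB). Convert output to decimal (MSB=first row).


Formula: ((d OR (e AND c)) AND (c IMPLIES b)) over a, b, c, d, e (32 rows)
Evaluate each row (bits = a,b,c,d,e, MSB first):
  row 0 [00000]: ((0 OR (0 AND 0)) AND (0 IMPLIES 0)) -> 0
  row 1 [00001]: ((0 OR (1 AND 0)) AND (0 IMPLIES 0)) -> 0
  row 2 [00010]: ((1 OR (0 AND 0)) AND (0 IMPLIES 0)) -> 1
  row 3 [00011]: ((1 OR (1 AND 0)) AND (0 IMPLIES 0)) -> 1
  row 4 [00100]: ((0 OR (0 AND 1)) AND (1 IMPLIES 0)) -> 0
  row 5 [00101]: ((0 OR (1 AND 1)) AND (1 IMPLIES 0)) -> 0
  row 6 [00110]: ((1 OR (0 AND 1)) AND (1 IMPLIES 0)) -> 0
  row 7 [00111]: ((1 OR (1 AND 1)) AND (1 IMPLIES 0)) -> 0
  row 8 [01000]: ((0 OR (0 AND 0)) AND (0 IMPLIES 1)) -> 0
  row 9 [01001]: ((0 OR (1 AND 0)) AND (0 IMPLIES 1)) -> 0
  row 10 [01010]: ((1 OR (0 AND 0)) AND (0 IMPLIES 1)) -> 1
  row 11 [01011]: ((1 OR (1 AND 0)) AND (0 IMPLIES 1)) -> 1
  row 12 [01100]: ((0 OR (0 AND 1)) AND (1 IMPLIES 1)) -> 0
  row 13 [01101]: ((0 OR (1 AND 1)) AND (1 IMPLIES 1)) -> 1
  row 14 [01110]: ((1 OR (0 AND 1)) AND (1 IMPLIES 1)) -> 1
  row 15 [01111]: ((1 OR (1 AND 1)) AND (1 IMPLIES 1)) -> 1
  row 16 [10000]: ((0 OR (0 AND 0)) AND (0 IMPLIES 0)) -> 0
  row 17 [10001]: ((0 OR (1 AND 0)) AND (0 IMPLIES 0)) -> 0
  row 18 [10010]: ((1 OR (0 AND 0)) AND (0 IMPLIES 0)) -> 1
  row 19 [10011]: ((1 OR (1 AND 0)) AND (0 IMPLIES 0)) -> 1
  row 20 [10100]: ((0 OR (0 AND 1)) AND (1 IMPLIES 0)) -> 0
  row 21 [10101]: ((0 OR (1 AND 1)) AND (1 IMPLIES 0)) -> 0
  row 22 [10110]: ((1 OR (0 AND 1)) AND (1 IMPLIES 0)) -> 0
  row 23 [10111]: ((1 OR (1 AND 1)) AND (1 IMPLIES 0)) -> 0
  row 24 [11000]: ((0 OR (0 AND 0)) AND (0 IMPLIES 1)) -> 0
  row 25 [11001]: ((0 OR (1 AND 0)) AND (0 IMPLIES 1)) -> 0
  row 26 [11010]: ((1 OR (0 AND 0)) AND (0 IMPLIES 1)) -> 1
  row 27 [11011]: ((1 OR (1 AND 0)) AND (0 IMPLIES 1)) -> 1
  row 28 [11100]: ((0 OR (0 AND 1)) AND (1 IMPLIES 1)) -> 0
  row 29 [11101]: ((0 OR (1 AND 1)) AND (1 IMPLIES 1)) -> 1
  row 30 [11110]: ((1 OR (0 AND 1)) AND (1 IMPLIES 1)) -> 1
  row 31 [11111]: ((1 OR (1 AND 1)) AND (1 IMPLIES 1)) -> 1
Full result column, 4 rows per line (a,b,c fixed per line; d,e runs 00..11 left to right):
  rows 0-3 [a,b,c=000]: 0011  = hex 3
  rows 4-7 [a,b,c=001]: 0000  = hex 0
  rows 8-11 [a,b,c=010]: 0011  = hex 3
  rows 12-15 [a,b,c=011]: 0111  = hex 7
  rows 16-19 [a,b,c=100]: 0011  = hex 3
  rows 20-23 [a,b,c=101]: 0000  = hex 0
  rows 24-27 [a,b,c=110]: 0011  = hex 3
  rows 28-31 [a,b,c=111]: 0111  = hex 7
Output column (row 0 .. row 31) = 00110000001101110011000000110111
Output column grouped in 4s = 0011 0000 0011 0111 0011 0000 0011 0111 = 0x30373037
Convert to decimal digit by digit (value = value*16 + digit):
  3 -> 3
  3*16 + 0 = 48
  48*16 + 3 = 771
  771*16 + 7 = 12343
  12343*16 + 3 = 197491
  197491*16 + 0 = 3159856
  3159856*16 + 3 = 50557699
  50557699*16 + 7 = 808923191
Decimal = 808923191

808923191


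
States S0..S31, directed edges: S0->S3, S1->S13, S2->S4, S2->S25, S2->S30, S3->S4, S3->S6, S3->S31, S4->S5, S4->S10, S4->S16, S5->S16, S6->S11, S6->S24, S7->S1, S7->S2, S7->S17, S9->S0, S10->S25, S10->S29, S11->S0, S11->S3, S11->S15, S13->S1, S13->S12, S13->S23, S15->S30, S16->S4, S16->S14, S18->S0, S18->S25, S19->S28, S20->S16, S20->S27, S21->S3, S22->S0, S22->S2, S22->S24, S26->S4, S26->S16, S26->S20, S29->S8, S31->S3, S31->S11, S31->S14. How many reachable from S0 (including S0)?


BFS from S0:
  layer 0: {S0}
  layer 1: {S3}
  layer 2: {S4, S6, S31}
  layer 3: {S5, S10, S11, S14, S16, S24}
  layer 4: {S15, S25, S29}
  layer 5: {S8, S30}
Reachable set: {S0, S3, S4, S5, S6, S8, S10, S11, S14, S15, S16, S24, S25, S29, S30, S31}
Count = 16

16


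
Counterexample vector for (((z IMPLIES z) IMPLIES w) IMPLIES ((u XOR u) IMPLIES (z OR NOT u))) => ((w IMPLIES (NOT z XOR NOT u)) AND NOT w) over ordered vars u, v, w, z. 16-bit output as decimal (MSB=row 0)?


F1 = (((z IMPLIES z) IMPLIES w) IMPLIES ((u XOR u) IMPLIES (z OR NOT u)))
F2 = ((w IMPLIES (NOT z XOR NOT u)) AND NOT w)
Counterexample to F1=>F2 is where F1=1 and F2=0.
Evaluate each row (bits = u,v,w,z, MSB first):
  row 0 [0000]: F1=1 F2=1 -> F1&~F2 -> 0
  row 1 [0001]: F1=1 F2=1 -> F1&~F2 -> 0
  row 2 [0010]: F1=1 F2=0 -> F1&~F2 -> 1
  row 3 [0011]: F1=1 F2=0 -> F1&~F2 -> 1
  row 4 [0100]: F1=1 F2=1 -> F1&~F2 -> 0
  row 5 [0101]: F1=1 F2=1 -> F1&~F2 -> 0
  row 6 [0110]: F1=1 F2=0 -> F1&~F2 -> 1
  row 7 [0111]: F1=1 F2=0 -> F1&~F2 -> 1
  row 8 [1000]: F1=1 F2=1 -> F1&~F2 -> 0
  row 9 [1001]: F1=1 F2=1 -> F1&~F2 -> 0
  row 10 [1010]: F1=1 F2=0 -> F1&~F2 -> 1
  row 11 [1011]: F1=1 F2=0 -> F1&~F2 -> 1
  row 12 [1100]: F1=1 F2=1 -> F1&~F2 -> 0
  row 13 [1101]: F1=1 F2=1 -> F1&~F2 -> 0
  row 14 [1110]: F1=1 F2=0 -> F1&~F2 -> 1
  row 15 [1111]: F1=1 F2=0 -> F1&~F2 -> 1
Full result column, 4 rows per line (u,v fixed per line; w,z runs 00..11 left to right):
  rows 0-3 [u,v=00]: 0011  = hex 3
  rows 4-7 [u,v=01]: 0011  = hex 3
  rows 8-11 [u,v=10]: 0011  = hex 3
  rows 12-15 [u,v=11]: 0011  = hex 3
Counterexample vector (row 0 .. row 15) = 0011001100110011
Output column grouped in 4s = 0011 0011 0011 0011 = 0x3333
Convert to decimal digit by digit (value = value*16 + digit):
  3 -> 3
  3*16 + 3 = 51
  51*16 + 3 = 819
  819*16 + 3 = 13107
Decimal = 13107

13107


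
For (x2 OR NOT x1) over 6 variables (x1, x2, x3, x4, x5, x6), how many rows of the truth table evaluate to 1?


Formula: (x2 OR NOT x1) over 6 vars (64 rows)
Evaluate each row (x1, x2, x3, x4, x5, x6 as bits, MSB first):
  row 0 [000000]: (0 OR NOT 0) -> 1
  row 1 [000001]: (0 OR NOT 0) -> 1
  row 2 [000010]: (0 OR NOT 0) -> 1
  row 3 [000011]: (0 OR NOT 0) -> 1
  row 4 [000100]: (0 OR NOT 0) -> 1
  (every remaining row is evaluated the same way; all 64 results are listed next)
Full result column, 8 rows per line (x1,x2,x3 fixed per line; x4,x5,x6 runs 000..111 left to right):
  rows 0-7 [x1,x2,x3=000]: 11111111  (ones: 8)
  rows 8-15 [x1,x2,x3=001]: 11111111  (ones: 8)
  rows 16-23 [x1,x2,x3=010]: 11111111  (ones: 8)
  rows 24-31 [x1,x2,x3=011]: 11111111  (ones: 8)
  rows 32-39 [x1,x2,x3=100]: 00000000  (ones: 0)
  rows 40-47 [x1,x2,x3=101]: 00000000  (ones: 0)
  rows 48-55 [x1,x2,x3=110]: 11111111  (ones: 8)
  rows 56-63 [x1,x2,x3=111]: 11111111  (ones: 8)
Count of 1-rows = 8+8+8+8+0+0+8+8 = 48

48


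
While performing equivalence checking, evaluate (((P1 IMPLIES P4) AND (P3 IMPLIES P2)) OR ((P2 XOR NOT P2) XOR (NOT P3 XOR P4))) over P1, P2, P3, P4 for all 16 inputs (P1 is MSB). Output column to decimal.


Formula: (((P1 IMPLIES P4) AND (P3 IMPLIES P2)) OR ((P2 XOR NOT P2) XOR (NOT P3 XOR P4))) over P1, P2, P3, P4 (16 rows)
Evaluate each row (bits = P1,P2,P3,P4, MSB first):
  row 0 [0000]: (((0 IMPLIES 0) AND (0 IMPLIES 0)) OR ((0 XOR NOT 0) XOR (NOT 0 XOR 0))) -> 1
  row 1 [0001]: (((0 IMPLIES 1) AND (0 IMPLIES 0)) OR ((0 XOR NOT 0) XOR (NOT 0 XOR 1))) -> 1
  row 2 [0010]: (((0 IMPLIES 0) AND (1 IMPLIES 0)) OR ((0 XOR NOT 0) XOR (NOT 1 XOR 0))) -> 1
  row 3 [0011]: (((0 IMPLIES 1) AND (1 IMPLIES 0)) OR ((0 XOR NOT 0) XOR (NOT 1 XOR 1))) -> 0
  row 4 [0100]: (((0 IMPLIES 0) AND (0 IMPLIES 1)) OR ((1 XOR NOT 1) XOR (NOT 0 XOR 0))) -> 1
  row 5 [0101]: (((0 IMPLIES 1) AND (0 IMPLIES 1)) OR ((1 XOR NOT 1) XOR (NOT 0 XOR 1))) -> 1
  row 6 [0110]: (((0 IMPLIES 0) AND (1 IMPLIES 1)) OR ((1 XOR NOT 1) XOR (NOT 1 XOR 0))) -> 1
  row 7 [0111]: (((0 IMPLIES 1) AND (1 IMPLIES 1)) OR ((1 XOR NOT 1) XOR (NOT 1 XOR 1))) -> 1
  row 8 [1000]: (((1 IMPLIES 0) AND (0 IMPLIES 0)) OR ((0 XOR NOT 0) XOR (NOT 0 XOR 0))) -> 0
  row 9 [1001]: (((1 IMPLIES 1) AND (0 IMPLIES 0)) OR ((0 XOR NOT 0) XOR (NOT 0 XOR 1))) -> 1
  row 10 [1010]: (((1 IMPLIES 0) AND (1 IMPLIES 0)) OR ((0 XOR NOT 0) XOR (NOT 1 XOR 0))) -> 1
  row 11 [1011]: (((1 IMPLIES 1) AND (1 IMPLIES 0)) OR ((0 XOR NOT 0) XOR (NOT 1 XOR 1))) -> 0
  row 12 [1100]: (((1 IMPLIES 0) AND (0 IMPLIES 1)) OR ((1 XOR NOT 1) XOR (NOT 0 XOR 0))) -> 0
  row 13 [1101]: (((1 IMPLIES 1) AND (0 IMPLIES 1)) OR ((1 XOR NOT 1) XOR (NOT 0 XOR 1))) -> 1
  row 14 [1110]: (((1 IMPLIES 0) AND (1 IMPLIES 1)) OR ((1 XOR NOT 1) XOR (NOT 1 XOR 0))) -> 1
  row 15 [1111]: (((1 IMPLIES 1) AND (1 IMPLIES 1)) OR ((1 XOR NOT 1) XOR (NOT 1 XOR 1))) -> 1
Full result column, 4 rows per line (P1,P2 fixed per line; P3,P4 runs 00..11 left to right):
  rows 0-3 [P1,P2=00]: 1110  = hex E
  rows 4-7 [P1,P2=01]: 1111  = hex F
  rows 8-11 [P1,P2=10]: 0110  = hex 6
  rows 12-15 [P1,P2=11]: 0111  = hex 7
Output column (row 0 .. row 15) = 1110111101100111
Output column grouped in 4s = 1110 1111 0110 0111 = 0xEF67
Convert to decimal digit by digit (value = value*16 + digit):
  E -> 14
  14*16 + 15 (F) = 239
  239*16 + 6 = 3830
  3830*16 + 7 = 61287
Decimal = 61287

61287


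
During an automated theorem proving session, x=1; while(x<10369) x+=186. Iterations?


Step 1: x goes from 1 toward 10369 by 186; the body runs while x<10369, so iterations = ceil((bound-start)/step)
Step 2: Distance=10368
Step 3: ceil(10368/186)=56

56


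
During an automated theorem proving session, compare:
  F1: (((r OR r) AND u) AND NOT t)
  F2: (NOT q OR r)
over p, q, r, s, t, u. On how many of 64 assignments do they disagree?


F1 = (((r OR r) AND u) AND NOT t)
F2 = (NOT q OR r)
Evaluate both on each of 64 rows (bits = p,q,r,s,t,u):
  row 0 [000000]: F1=0 F2=1 (differ) -> 1
  row 1 [000001]: F1=0 F2=1 (differ) -> 1
  row 2 [000010]: F1=0 F2=1 (differ) -> 1
  row 3 [000011]: F1=0 F2=1 (differ) -> 1
  row 4 [000100]: F1=0 F2=1 (differ) -> 1
  (every remaining row is evaluated the same way; all 64 results are listed next)
Full result column, 8 rows per line (p,q,r fixed per line; s,t,u runs 000..111 left to right):
  rows 0-7 [p,q,r=000]: 11111111  (ones: 8)
  rows 8-15 [p,q,r=001]: 10111011  (ones: 6)
  rows 16-23 [p,q,r=010]: 00000000  (ones: 0)
  rows 24-31 [p,q,r=011]: 10111011  (ones: 6)
  rows 32-39 [p,q,r=100]: 11111111  (ones: 8)
  rows 40-47 [p,q,r=101]: 10111011  (ones: 6)
  rows 48-55 [p,q,r=110]: 00000000  (ones: 0)
  rows 56-63 [p,q,r=111]: 10111011  (ones: 6)
Disagreements = 8+6+0+6+8+6+0+6 = 40

40


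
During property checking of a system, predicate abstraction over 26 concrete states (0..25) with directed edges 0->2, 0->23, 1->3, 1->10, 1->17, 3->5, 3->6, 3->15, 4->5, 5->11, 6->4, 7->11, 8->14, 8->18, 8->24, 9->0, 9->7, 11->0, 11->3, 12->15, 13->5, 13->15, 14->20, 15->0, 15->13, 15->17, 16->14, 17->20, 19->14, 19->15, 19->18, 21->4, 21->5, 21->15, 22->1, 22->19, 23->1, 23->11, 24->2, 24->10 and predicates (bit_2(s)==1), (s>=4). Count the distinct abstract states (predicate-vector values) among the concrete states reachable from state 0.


BFS from 0:
Concrete reachable: {0, 1, 2, 3, 4, 5, 6, 10, 11, 13, 15, 17, 20, 23}
Abstract via predicates (bit_2(s)==1), (s>=4):
  (0,0) <- {0, 1, 2, 3}
  (0,1) <- {10, 11, 17}
  (1,1) <- {4, 5, 6, 13, 15, 20, 23}
Distinct abstract states = 3

3


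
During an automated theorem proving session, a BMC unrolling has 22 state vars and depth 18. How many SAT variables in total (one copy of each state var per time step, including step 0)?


BMC unrolls to depth k, creating one copy of each state var for steps 0..k.
Step count = 18 + 1 = 19 (steps 0 through 18)
Vars per step = 22
Total = 22 * 19 = 418

418


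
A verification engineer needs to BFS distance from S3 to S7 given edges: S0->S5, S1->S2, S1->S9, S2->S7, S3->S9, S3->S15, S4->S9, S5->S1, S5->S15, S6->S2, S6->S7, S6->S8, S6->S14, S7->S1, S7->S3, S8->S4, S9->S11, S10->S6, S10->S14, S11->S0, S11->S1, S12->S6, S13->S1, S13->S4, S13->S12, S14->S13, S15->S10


BFS layer-by-layer from S3:
  dist 0: {S3}
  dist 1: {S9, S15}
  dist 2: {S10, S11}
  dist 3: {S0, S1, S6, S14}
  dist 4: {S2, S5, S7, S8, S13}
  -> S7 reached at distance 4
Shortest path length = 4

4


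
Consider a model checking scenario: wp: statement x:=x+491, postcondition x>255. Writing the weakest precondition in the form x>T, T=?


Formula: wp(x:=E, P) = P[E/x] (substitute E for x in postcondition)
Step 1: Postcondition: x>255
Step 2: Substitute x+491 for x: x+491>255
Step 3: Solve for x: x > 255-491 = -236

-236


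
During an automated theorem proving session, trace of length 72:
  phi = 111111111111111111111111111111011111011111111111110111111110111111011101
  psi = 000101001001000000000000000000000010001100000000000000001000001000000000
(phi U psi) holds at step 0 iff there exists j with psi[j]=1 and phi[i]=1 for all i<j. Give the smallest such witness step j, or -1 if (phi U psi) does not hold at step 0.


(phi U psi) at 0: need smallest j with psi[j]=1 and phi[i]=1 for all i in [0,j).
Scan from step 0:
  step 0: phi=1, psi=0 -> continue
  step 1: phi=1, psi=0 -> continue
  step 2: phi=1, psi=0 -> continue
  step 3: psi=1 and phi held for [0,3) -> witness found
Witness step = 3

3


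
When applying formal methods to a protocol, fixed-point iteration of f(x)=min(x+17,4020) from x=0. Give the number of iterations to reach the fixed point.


Step 1: x=0, cap=4020, increment=17
Step 2: x grows by 17 each step until capped at 4020; fixed point is x=4020
Step 3: iterations = ceil(4020/17) = 237

237


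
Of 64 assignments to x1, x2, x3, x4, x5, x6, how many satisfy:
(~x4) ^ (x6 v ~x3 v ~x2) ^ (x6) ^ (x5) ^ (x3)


CNF with 5 clauses over 6 vars (64 assignments).
An assignment satisfies CNF iff every clause has >=1 true literal.
Check each row (bits = x1,x2,x3,x4,x5,x6; clause T/F shown):
  row 0 [000000]: clauses=TTFFF -> 0
  row 1 [000001]: clauses=TTTFF -> 0
  row 2 [000010]: clauses=TTFTF -> 0
  row 3 [000011]: clauses=TTTTF -> 0
  row 4 [000100]: clauses=FTFFF -> 0
  (every remaining row is evaluated the same way; all 64 results are listed next)
Full result column, 8 rows per line (x1,x2,x3 fixed per line; x4,x5,x6 runs 000..111 left to right):
  rows 0-7 [x1,x2,x3=000]: 00000000  (ones: 0)
  rows 8-15 [x1,x2,x3=001]: 00010000  (ones: 1)
  rows 16-23 [x1,x2,x3=010]: 00000000  (ones: 0)
  rows 24-31 [x1,x2,x3=011]: 00010000  (ones: 1)
  rows 32-39 [x1,x2,x3=100]: 00000000  (ones: 0)
  rows 40-47 [x1,x2,x3=101]: 00010000  (ones: 1)
  rows 48-55 [x1,x2,x3=110]: 00000000  (ones: 0)
  rows 56-63 [x1,x2,x3=111]: 00010000  (ones: 1)
Satisfying assignments = 0+1+0+1+0+1+0+1 = 4

4


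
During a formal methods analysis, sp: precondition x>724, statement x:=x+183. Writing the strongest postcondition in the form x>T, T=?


Formula: sp(P, x:=E) = exists old_x. (x = E[old_x/x]) AND P[old_x/x] (old_x is the value of x before the assignment; eliminate old_x by solving x = E[old_x/x] for old_x)
Step 1: Precondition P: x>724, i.e. old_x > 724
Step 2: Assignment gives x = old_x + 183, so old_x = x - 183
Step 3: Substitute into P: x - 183 > 724
Step 4: Simplify: x > 724+183 = 907

907


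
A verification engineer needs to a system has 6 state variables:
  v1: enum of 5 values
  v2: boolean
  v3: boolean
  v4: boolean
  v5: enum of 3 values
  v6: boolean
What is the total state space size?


State space = product of domain sizes of all variables.
Domain sizes:
  v1 (enum of 5 values): 5
  v2 (boolean): 2
  v3 (boolean): 2
  v4 (boolean): 2
  v5 (enum of 3 values): 3
  v6 (boolean): 2
Product = 5 * 2 * 2 * 2 * 3 * 2 = 240

240


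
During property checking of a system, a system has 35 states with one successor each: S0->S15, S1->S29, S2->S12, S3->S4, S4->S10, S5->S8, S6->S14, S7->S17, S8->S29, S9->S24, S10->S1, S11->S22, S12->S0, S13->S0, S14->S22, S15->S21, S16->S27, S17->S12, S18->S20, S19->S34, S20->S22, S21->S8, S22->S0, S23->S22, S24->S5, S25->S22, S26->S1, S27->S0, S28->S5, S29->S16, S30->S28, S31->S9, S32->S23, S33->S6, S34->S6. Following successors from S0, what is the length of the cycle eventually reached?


Trace from S0 until a state repeats:
  S0 -> S15 -> S21 -> S8 -> S29 -> S16 -> S27 -> S0
S0 first seen at step 0, revisited at step 7.
Cycle length = 7 - 0 = 7

7


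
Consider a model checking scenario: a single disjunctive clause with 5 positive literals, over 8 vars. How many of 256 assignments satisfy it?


Step 1: Total=2^8=256
Step 2: Unsat when all 5 false: 2^3=8
Step 3: Sat=256-8=248

248


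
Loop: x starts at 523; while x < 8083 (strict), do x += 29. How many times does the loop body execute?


Step 1: x goes from 523 toward 8083 by 29; the body runs while x<8083, so iterations = ceil((bound-start)/step)
Step 2: Distance=7560
Step 3: ceil(7560/29)=261

261


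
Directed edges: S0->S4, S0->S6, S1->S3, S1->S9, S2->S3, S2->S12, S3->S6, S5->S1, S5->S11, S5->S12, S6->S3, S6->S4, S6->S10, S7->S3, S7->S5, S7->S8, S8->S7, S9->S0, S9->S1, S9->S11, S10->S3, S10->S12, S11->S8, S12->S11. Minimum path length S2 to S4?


BFS layer-by-layer from S2:
  dist 0: {S2}
  dist 1: {S3, S12}
  dist 2: {S6, S11}
  dist 3: {S4, S8, S10}
  -> S4 reached at distance 3
Shortest path length = 3

3


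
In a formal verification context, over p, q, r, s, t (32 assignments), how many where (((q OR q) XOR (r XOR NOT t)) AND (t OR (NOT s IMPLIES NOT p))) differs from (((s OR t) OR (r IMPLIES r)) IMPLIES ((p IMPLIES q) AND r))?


F1 = (((q OR q) XOR (r XOR NOT t)) AND (t OR (NOT s IMPLIES NOT p)))
F2 = (((s OR t) OR (r IMPLIES r)) IMPLIES ((p IMPLIES q) AND r))
Evaluate both on each of 32 rows (bits = p,q,r,s,t):
  row 0 [00000]: F1=1 F2=0 (differ) -> 1
  row 1 [00001]: F1=0 F2=0 -> 0
  row 2 [00010]: F1=1 F2=0 (differ) -> 1
  row 3 [00011]: F1=0 F2=0 -> 0
  row 4 [00100]: F1=0 F2=1 (differ) -> 1
  row 5 [00101]: F1=1 F2=1 -> 0
  row 6 [00110]: F1=0 F2=1 (differ) -> 1
  row 7 [00111]: F1=1 F2=1 -> 0
  row 8 [01000]: F1=0 F2=0 -> 0
  row 9 [01001]: F1=1 F2=0 (differ) -> 1
  row 10 [01010]: F1=0 F2=0 -> 0
  row 11 [01011]: F1=1 F2=0 (differ) -> 1
  row 12 [01100]: F1=1 F2=1 -> 0
  row 13 [01101]: F1=0 F2=1 (differ) -> 1
  row 14 [01110]: F1=1 F2=1 -> 0
  row 15 [01111]: F1=0 F2=1 (differ) -> 1
  row 16 [10000]: F1=0 F2=0 -> 0
  row 17 [10001]: F1=0 F2=0 -> 0
  row 18 [10010]: F1=1 F2=0 (differ) -> 1
  row 19 [10011]: F1=0 F2=0 -> 0
  row 20 [10100]: F1=0 F2=0 -> 0
  row 21 [10101]: F1=1 F2=0 (differ) -> 1
  row 22 [10110]: F1=0 F2=0 -> 0
  row 23 [10111]: F1=1 F2=0 (differ) -> 1
  row 24 [11000]: F1=0 F2=0 -> 0
  row 25 [11001]: F1=1 F2=0 (differ) -> 1
  row 26 [11010]: F1=0 F2=0 -> 0
  row 27 [11011]: F1=1 F2=0 (differ) -> 1
  row 28 [11100]: F1=0 F2=1 (differ) -> 1
  row 29 [11101]: F1=0 F2=1 (differ) -> 1
  row 30 [11110]: F1=1 F2=1 -> 0
  row 31 [11111]: F1=0 F2=1 (differ) -> 1
Full result column, 8 rows per line (p,q fixed per line; r,s,t runs 000..111 left to right):
  rows 0-7 [p,q=00]: 10101010  (ones: 4)
  rows 8-15 [p,q=01]: 01010101  (ones: 4)
  rows 16-23 [p,q=10]: 00100101  (ones: 3)
  rows 24-31 [p,q=11]: 01011101  (ones: 5)
Disagreements = 4+4+3+5 = 16

16


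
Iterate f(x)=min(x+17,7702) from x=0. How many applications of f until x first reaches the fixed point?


Step 1: x=0, cap=7702, increment=17
Step 2: x grows by 17 each step until capped at 7702; fixed point is x=7702
Step 3: iterations = ceil(7702/17) = 454

454


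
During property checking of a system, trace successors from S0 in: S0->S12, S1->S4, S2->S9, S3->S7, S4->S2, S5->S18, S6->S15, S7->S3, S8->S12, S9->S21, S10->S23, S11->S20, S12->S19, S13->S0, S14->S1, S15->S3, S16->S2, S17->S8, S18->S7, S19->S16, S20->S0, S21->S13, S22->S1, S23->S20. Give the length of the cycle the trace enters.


Trace from S0 until a state repeats:
  S0 -> S12 -> S19 -> S16 -> S2 -> S9 -> S21 -> S13 -> S0
S0 first seen at step 0, revisited at step 8.
Cycle length = 8 - 0 = 8

8


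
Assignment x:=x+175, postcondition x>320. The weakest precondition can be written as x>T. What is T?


Formula: wp(x:=E, P) = P[E/x] (substitute E for x in postcondition)
Step 1: Postcondition: x>320
Step 2: Substitute x+175 for x: x+175>320
Step 3: Solve for x: x > 320-175 = 145

145


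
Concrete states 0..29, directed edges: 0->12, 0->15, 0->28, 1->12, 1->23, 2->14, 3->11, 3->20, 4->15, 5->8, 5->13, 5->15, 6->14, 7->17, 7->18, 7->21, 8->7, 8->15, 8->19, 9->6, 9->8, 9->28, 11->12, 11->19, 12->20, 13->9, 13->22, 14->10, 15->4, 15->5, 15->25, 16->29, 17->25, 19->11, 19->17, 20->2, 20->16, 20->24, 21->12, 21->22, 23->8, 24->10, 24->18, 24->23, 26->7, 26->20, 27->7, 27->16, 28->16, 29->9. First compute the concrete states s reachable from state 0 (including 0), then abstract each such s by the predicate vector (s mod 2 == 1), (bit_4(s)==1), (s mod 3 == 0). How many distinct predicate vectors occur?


BFS from 0:
Concrete reachable: {0, 2, 4, 5, 6, 7, 8, 9, 10, 11, 12, 13, 14, 15, 16, 17, 18, 19, 20, 21, 22, 23, 24, 25, 28, 29}
Abstract via predicates (s mod 2 == 1), (bit_4(s)==1), (s mod 3 == 0):
  (0,0,0) <- {2, 4, 8, 10, 14}
  (0,0,1) <- {0, 6, 12}
  (0,1,0) <- {16, 20, 22, 28}
  (0,1,1) <- {18, 24}
  (1,0,0) <- {5, 7, 11, 13}
  (1,0,1) <- {9, 15}
  (1,1,0) <- {17, 19, 23, 25, 29}
  (1,1,1) <- {21}
Distinct abstract states = 8

8


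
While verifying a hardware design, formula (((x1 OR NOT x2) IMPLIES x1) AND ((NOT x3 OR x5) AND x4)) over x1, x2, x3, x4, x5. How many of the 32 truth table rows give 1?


Formula: (((x1 OR NOT x2) IMPLIES x1) AND ((NOT x3 OR x5) AND x4)) over 5 vars (32 rows)
Evaluate each row (x1, x2, x3, x4, x5 as bits, MSB first):
  row 0 [00000]: (((0 OR NOT 0) IMPLIES 0) AND ((NOT 0 OR 0) AND 0)) -> 0
  row 1 [00001]: (((0 OR NOT 0) IMPLIES 0) AND ((NOT 0 OR 1) AND 0)) -> 0
  row 2 [00010]: (((0 OR NOT 0) IMPLIES 0) AND ((NOT 0 OR 0) AND 1)) -> 0
  row 3 [00011]: (((0 OR NOT 0) IMPLIES 0) AND ((NOT 0 OR 1) AND 1)) -> 0
  row 4 [00100]: (((0 OR NOT 0) IMPLIES 0) AND ((NOT 1 OR 0) AND 0)) -> 0
  row 5 [00101]: (((0 OR NOT 0) IMPLIES 0) AND ((NOT 1 OR 1) AND 0)) -> 0
  row 6 [00110]: (((0 OR NOT 0) IMPLIES 0) AND ((NOT 1 OR 0) AND 1)) -> 0
  row 7 [00111]: (((0 OR NOT 0) IMPLIES 0) AND ((NOT 1 OR 1) AND 1)) -> 0
  row 8 [01000]: (((0 OR NOT 1) IMPLIES 0) AND ((NOT 0 OR 0) AND 0)) -> 0
  row 9 [01001]: (((0 OR NOT 1) IMPLIES 0) AND ((NOT 0 OR 1) AND 0)) -> 0
  row 10 [01010]: (((0 OR NOT 1) IMPLIES 0) AND ((NOT 0 OR 0) AND 1)) -> 1
  row 11 [01011]: (((0 OR NOT 1) IMPLIES 0) AND ((NOT 0 OR 1) AND 1)) -> 1
  row 12 [01100]: (((0 OR NOT 1) IMPLIES 0) AND ((NOT 1 OR 0) AND 0)) -> 0
  row 13 [01101]: (((0 OR NOT 1) IMPLIES 0) AND ((NOT 1 OR 1) AND 0)) -> 0
  row 14 [01110]: (((0 OR NOT 1) IMPLIES 0) AND ((NOT 1 OR 0) AND 1)) -> 0
  row 15 [01111]: (((0 OR NOT 1) IMPLIES 0) AND ((NOT 1 OR 1) AND 1)) -> 1
  row 16 [10000]: (((1 OR NOT 0) IMPLIES 1) AND ((NOT 0 OR 0) AND 0)) -> 0
  row 17 [10001]: (((1 OR NOT 0) IMPLIES 1) AND ((NOT 0 OR 1) AND 0)) -> 0
  row 18 [10010]: (((1 OR NOT 0) IMPLIES 1) AND ((NOT 0 OR 0) AND 1)) -> 1
  row 19 [10011]: (((1 OR NOT 0) IMPLIES 1) AND ((NOT 0 OR 1) AND 1)) -> 1
  row 20 [10100]: (((1 OR NOT 0) IMPLIES 1) AND ((NOT 1 OR 0) AND 0)) -> 0
  row 21 [10101]: (((1 OR NOT 0) IMPLIES 1) AND ((NOT 1 OR 1) AND 0)) -> 0
  row 22 [10110]: (((1 OR NOT 0) IMPLIES 1) AND ((NOT 1 OR 0) AND 1)) -> 0
  row 23 [10111]: (((1 OR NOT 0) IMPLIES 1) AND ((NOT 1 OR 1) AND 1)) -> 1
  row 24 [11000]: (((1 OR NOT 1) IMPLIES 1) AND ((NOT 0 OR 0) AND 0)) -> 0
  row 25 [11001]: (((1 OR NOT 1) IMPLIES 1) AND ((NOT 0 OR 1) AND 0)) -> 0
  row 26 [11010]: (((1 OR NOT 1) IMPLIES 1) AND ((NOT 0 OR 0) AND 1)) -> 1
  row 27 [11011]: (((1 OR NOT 1) IMPLIES 1) AND ((NOT 0 OR 1) AND 1)) -> 1
  row 28 [11100]: (((1 OR NOT 1) IMPLIES 1) AND ((NOT 1 OR 0) AND 0)) -> 0
  row 29 [11101]: (((1 OR NOT 1) IMPLIES 1) AND ((NOT 1 OR 1) AND 0)) -> 0
  row 30 [11110]: (((1 OR NOT 1) IMPLIES 1) AND ((NOT 1 OR 0) AND 1)) -> 0
  row 31 [11111]: (((1 OR NOT 1) IMPLIES 1) AND ((NOT 1 OR 1) AND 1)) -> 1
Full result column, 8 rows per line (x1,x2 fixed per line; x3,x4,x5 runs 000..111 left to right):
  rows 0-7 [x1,x2=00]: 00000000  (ones: 0)
  rows 8-15 [x1,x2=01]: 00110001  (ones: 3)
  rows 16-23 [x1,x2=10]: 00110001  (ones: 3)
  rows 24-31 [x1,x2=11]: 00110001  (ones: 3)
Count of 1-rows = 0+3+3+3 = 9

9


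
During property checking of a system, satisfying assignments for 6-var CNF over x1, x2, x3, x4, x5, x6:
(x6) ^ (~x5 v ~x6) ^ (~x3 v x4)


CNF with 3 clauses over 6 vars (64 assignments).
An assignment satisfies CNF iff every clause has >=1 true literal.
Check each row (bits = x1,x2,x3,x4,x5,x6; clause T/F shown):
  row 0 [000000]: clauses=FTT -> 0
  row 1 [000001]: clauses=TTT -> 1
  row 2 [000010]: clauses=FTT -> 0
  row 3 [000011]: clauses=TFT -> 0
  row 4 [000100]: clauses=FTT -> 0
  (every remaining row is evaluated the same way; all 64 results are listed next)
Full result column, 8 rows per line (x1,x2,x3 fixed per line; x4,x5,x6 runs 000..111 left to right):
  rows 0-7 [x1,x2,x3=000]: 01000100  (ones: 2)
  rows 8-15 [x1,x2,x3=001]: 00000100  (ones: 1)
  rows 16-23 [x1,x2,x3=010]: 01000100  (ones: 2)
  rows 24-31 [x1,x2,x3=011]: 00000100  (ones: 1)
  rows 32-39 [x1,x2,x3=100]: 01000100  (ones: 2)
  rows 40-47 [x1,x2,x3=101]: 00000100  (ones: 1)
  rows 48-55 [x1,x2,x3=110]: 01000100  (ones: 2)
  rows 56-63 [x1,x2,x3=111]: 00000100  (ones: 1)
Satisfying assignments = 2+1+2+1+2+1+2+1 = 12

12


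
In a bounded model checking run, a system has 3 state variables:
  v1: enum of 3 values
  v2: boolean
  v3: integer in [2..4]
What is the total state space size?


State space = product of domain sizes of all variables.
Domain sizes:
  v1 (enum of 3 values): 3
  v2 (boolean): 2
  v3 (integer in [2..4]): 3
Product = 3 * 2 * 3 = 18

18


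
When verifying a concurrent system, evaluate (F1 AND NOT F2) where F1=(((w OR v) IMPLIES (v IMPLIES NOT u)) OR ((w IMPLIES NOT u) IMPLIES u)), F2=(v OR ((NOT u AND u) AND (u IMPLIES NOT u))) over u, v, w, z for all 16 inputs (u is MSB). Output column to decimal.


F1 = (((w OR v) IMPLIES (v IMPLIES NOT u)) OR ((w IMPLIES NOT u) IMPLIES u))
F2 = (v OR ((NOT u AND u) AND (u IMPLIES NOT u)))
Counterexample to F1=>F2 is where F1=1 and F2=0.
Evaluate each row (bits = u,v,w,z, MSB first):
  row 0 [0000]: F1=1 F2=0 -> F1&~F2 -> 1
  row 1 [0001]: F1=1 F2=0 -> F1&~F2 -> 1
  row 2 [0010]: F1=1 F2=0 -> F1&~F2 -> 1
  row 3 [0011]: F1=1 F2=0 -> F1&~F2 -> 1
  row 4 [0100]: F1=1 F2=1 -> F1&~F2 -> 0
  row 5 [0101]: F1=1 F2=1 -> F1&~F2 -> 0
  row 6 [0110]: F1=1 F2=1 -> F1&~F2 -> 0
  row 7 [0111]: F1=1 F2=1 -> F1&~F2 -> 0
  row 8 [1000]: F1=1 F2=0 -> F1&~F2 -> 1
  row 9 [1001]: F1=1 F2=0 -> F1&~F2 -> 1
  row 10 [1010]: F1=1 F2=0 -> F1&~F2 -> 1
  row 11 [1011]: F1=1 F2=0 -> F1&~F2 -> 1
  row 12 [1100]: F1=1 F2=1 -> F1&~F2 -> 0
  row 13 [1101]: F1=1 F2=1 -> F1&~F2 -> 0
  row 14 [1110]: F1=1 F2=1 -> F1&~F2 -> 0
  row 15 [1111]: F1=1 F2=1 -> F1&~F2 -> 0
Full result column, 4 rows per line (u,v fixed per line; w,z runs 00..11 left to right):
  rows 0-3 [u,v=00]: 1111  = hex F
  rows 4-7 [u,v=01]: 0000  = hex 0
  rows 8-11 [u,v=10]: 1111  = hex F
  rows 12-15 [u,v=11]: 0000  = hex 0
Counterexample vector (row 0 .. row 15) = 1111000011110000
Output column grouped in 4s = 1111 0000 1111 0000 = 0xF0F0
Convert to decimal digit by digit (value = value*16 + digit):
  F -> 15
  15*16 + 0 = 240
  240*16 + 15 (F) = 3855
  3855*16 + 0 = 61680
Decimal = 61680

61680
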